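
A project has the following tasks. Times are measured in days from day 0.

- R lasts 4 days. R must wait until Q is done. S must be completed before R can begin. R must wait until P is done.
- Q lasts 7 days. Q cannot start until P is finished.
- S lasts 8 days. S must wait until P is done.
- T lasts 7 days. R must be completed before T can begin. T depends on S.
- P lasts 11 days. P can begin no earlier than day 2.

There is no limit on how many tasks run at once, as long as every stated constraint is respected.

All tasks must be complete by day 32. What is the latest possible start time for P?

2

To finish by day 32, T (duration 7) must start no later than day 25.
R feeds into T (must start by day 25); so R must finish by day 25 and therefore start by day 21.
Q feeds into R (must start by day 21); so Q must finish by day 21 and therefore start by day 14.
S feeds R (must start by day 21); T (must start by day 25). Taking the minimum, S must finish by day 21 and start by 21 − 8 = day 13.
P has several dependents: Q (must start by day 14); R (must start by day 21); S (must start by day 13). The earliest of those limits is day 13, so P must start by 13 − 11 = day 2.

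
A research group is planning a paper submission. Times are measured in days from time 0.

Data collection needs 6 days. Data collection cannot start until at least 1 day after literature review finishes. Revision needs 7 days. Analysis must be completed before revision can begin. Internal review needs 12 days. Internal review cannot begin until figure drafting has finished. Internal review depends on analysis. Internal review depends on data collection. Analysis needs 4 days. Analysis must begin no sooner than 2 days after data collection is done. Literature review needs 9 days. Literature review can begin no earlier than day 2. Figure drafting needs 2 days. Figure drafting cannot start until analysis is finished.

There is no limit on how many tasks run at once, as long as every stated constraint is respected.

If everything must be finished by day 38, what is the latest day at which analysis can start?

To finish by day 38, internal review (duration 12) must start no later than day 26.
Since internal review (must start by day 26) depends on it, figure drafting must finish by day 26. Backing off its 2-day duration gives a latest start of day 24.
Nothing follows revision; the deadline of day 38 is its only limit. It must start by 38 − 7 = day 31.
Analysis must finish in time for figure drafting (must start by day 24); internal review (must start by day 26); revision (must start by day 31). The tightest is day 24, so analysis must start by 24 − 4 = day 20.

20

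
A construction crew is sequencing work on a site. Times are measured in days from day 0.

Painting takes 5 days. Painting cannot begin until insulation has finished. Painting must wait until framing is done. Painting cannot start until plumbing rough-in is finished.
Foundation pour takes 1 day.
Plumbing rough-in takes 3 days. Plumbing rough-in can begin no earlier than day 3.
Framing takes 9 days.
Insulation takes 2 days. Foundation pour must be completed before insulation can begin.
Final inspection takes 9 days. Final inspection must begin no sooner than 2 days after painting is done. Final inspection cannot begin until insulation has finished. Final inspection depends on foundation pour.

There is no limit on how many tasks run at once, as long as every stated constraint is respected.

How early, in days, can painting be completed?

14

After its own release at day 3, plumbing rough-in can start at day 3 and finishes at day 6.
Framing can start immediately at day 0; it finishes at day 9.
Foundation pour can start immediately at day 0; it finishes at day 1.
Insulation waits on foundation pour (finishes day 1), so it starts at day 1 and finishes at 1 + 2 = day 3.
Painting has to wait for insulation (finishes day 3); framing (finishes day 9); plumbing rough-in (finishes day 6). The latest of these is day 9, so painting runs day 9 to 9 + 5 = day 14.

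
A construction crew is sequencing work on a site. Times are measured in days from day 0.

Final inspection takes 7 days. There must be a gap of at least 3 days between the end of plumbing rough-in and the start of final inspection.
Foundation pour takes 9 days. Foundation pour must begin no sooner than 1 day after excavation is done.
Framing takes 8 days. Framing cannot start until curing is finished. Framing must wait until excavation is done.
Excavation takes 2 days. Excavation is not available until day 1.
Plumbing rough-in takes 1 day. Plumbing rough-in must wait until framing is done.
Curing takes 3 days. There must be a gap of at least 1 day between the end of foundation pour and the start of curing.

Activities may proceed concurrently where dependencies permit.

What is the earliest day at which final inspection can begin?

Excavation waits on its own release at day 1, so it starts at day 1 and finishes at 1 + 2 = day 3.
Foundation pour cannot begin until excavation (finishes day 3, plus 1-day gap → day 4). It runs from day 4 to 4 + 9 = day 13.
Curing cannot begin until foundation pour (finishes day 13, plus 1-day gap → day 14). It runs from day 14 to 14 + 3 = day 17.
Framing has to wait for curing (finishes day 17); excavation (finishes day 3). The latest of these is day 17, so framing runs day 17 to 17 + 8 = day 25.
Plumbing rough-in waits on framing (finishes day 25), so it starts at day 25 and finishes at 25 + 1 = day 26.
Final inspection waits on plumbing rough-in (finishes day 26, plus 3-day gap → day 29), so the earliest it can start is day 29.

29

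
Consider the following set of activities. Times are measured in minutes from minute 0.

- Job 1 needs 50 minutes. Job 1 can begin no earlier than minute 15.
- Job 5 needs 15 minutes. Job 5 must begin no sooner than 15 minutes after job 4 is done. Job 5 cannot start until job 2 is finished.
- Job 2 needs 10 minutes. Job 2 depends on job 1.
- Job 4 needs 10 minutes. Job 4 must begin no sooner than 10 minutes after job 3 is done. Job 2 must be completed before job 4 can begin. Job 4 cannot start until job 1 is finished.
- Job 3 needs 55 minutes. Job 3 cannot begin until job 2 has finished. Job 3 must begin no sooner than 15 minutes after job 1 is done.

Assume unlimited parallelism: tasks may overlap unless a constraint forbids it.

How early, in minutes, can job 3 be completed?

135

After its own release at minute 15, job 1 can start at minute 15 and finishes at minute 65.
Job 2 cannot begin until job 1 (finishes minute 65). It runs from minute 65 to 65 + 10 = minute 75.
Job 3 needs all of job 2 (finishes minute 75); job 1 (finishes minute 65, plus 15-minute gap → minute 80). That puts its earliest start at minute 80; it finishes at 80 + 55 = minute 135.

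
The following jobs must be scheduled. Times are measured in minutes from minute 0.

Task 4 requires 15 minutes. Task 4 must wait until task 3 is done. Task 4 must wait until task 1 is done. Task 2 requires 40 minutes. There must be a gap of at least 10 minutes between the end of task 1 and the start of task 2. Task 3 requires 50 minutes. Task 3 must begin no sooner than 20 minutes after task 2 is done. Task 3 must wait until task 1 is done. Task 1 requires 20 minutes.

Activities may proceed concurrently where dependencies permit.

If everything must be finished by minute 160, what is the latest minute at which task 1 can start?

Task 4 has no dependents, so it just needs to finish by minute 160. Starting by 160 − 15 = minute 145 achieves that.
Task 3 must finish before task 4 (must start by minute 145). With a 50-minute duration, task 3 must start by 145 − 50 = minute 95.
Since task 3 (must start by minute 95, minus 20-minute gap → minute 75) depends on it, task 2 must finish by minute 75. Backing off its 40-minute duration gives a latest start of minute 35.
For task 1: task 2 (must start by minute 35, minus 10-minute gap → minute 25); task 3 (must start by minute 95); task 4 (must start by minute 145). The most restrictive is minute 25; with a 20-minute duration, task 1 must start by minute 5.

5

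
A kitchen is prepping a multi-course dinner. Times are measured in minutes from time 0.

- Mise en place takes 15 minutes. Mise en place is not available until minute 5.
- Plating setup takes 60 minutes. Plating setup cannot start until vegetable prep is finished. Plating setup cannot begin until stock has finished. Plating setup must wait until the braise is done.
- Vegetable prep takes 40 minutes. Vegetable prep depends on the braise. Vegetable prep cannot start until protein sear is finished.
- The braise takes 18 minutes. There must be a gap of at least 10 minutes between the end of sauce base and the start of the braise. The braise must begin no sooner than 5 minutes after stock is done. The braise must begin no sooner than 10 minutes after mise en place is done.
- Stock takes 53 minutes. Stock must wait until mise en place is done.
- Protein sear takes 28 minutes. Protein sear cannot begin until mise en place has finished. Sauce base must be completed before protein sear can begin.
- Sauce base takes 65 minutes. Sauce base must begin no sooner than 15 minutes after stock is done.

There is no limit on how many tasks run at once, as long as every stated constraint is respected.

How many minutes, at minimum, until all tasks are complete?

281

Mise en place waits on its own release at minute 5, so it starts at minute 5 and finishes at 5 + 15 = minute 20.
Stock waits on mise en place (finishes minute 20), so it starts at minute 20 and finishes at 20 + 53 = minute 73.
Sauce base waits on stock (finishes minute 73, plus 15-minute gap → minute 88), so it starts at minute 88 and finishes at 88 + 65 = minute 153.
For protein sear: mise en place (finishes minute 20); sauce base (finishes minute 153). Taking the maximum gives a start of minute 153, and it finishes at 153 + 28 = minute 181.
The braise has to wait for sauce base (finishes minute 153, plus 10-minute gap → minute 163); stock (finishes minute 73, plus 5-minute gap → minute 78); mise en place (finishes minute 20, plus 10-minute gap → minute 30). The latest of these is minute 163, so the braise runs minute 163 to 163 + 18 = minute 181.
Vegetable prep has to wait for the braise (finishes minute 181); protein sear (finishes minute 181). The latest of these is minute 181, so vegetable prep runs minute 181 to 181 + 40 = minute 221.
Plating setup has to wait for vegetable prep (finishes minute 221); stock (finishes minute 73); the braise (finishes minute 181). The latest of these is minute 221, so plating setup runs minute 221 to 221 + 60 = minute 281.
All tasks are finished once the last one completes. Finish times: Mise en place at 20, Stock at 73, Sauce base at 153, The braise at 181, Protein sear at 181, Vegetable prep at 221, Plating setup at 281. The latest is minute 281.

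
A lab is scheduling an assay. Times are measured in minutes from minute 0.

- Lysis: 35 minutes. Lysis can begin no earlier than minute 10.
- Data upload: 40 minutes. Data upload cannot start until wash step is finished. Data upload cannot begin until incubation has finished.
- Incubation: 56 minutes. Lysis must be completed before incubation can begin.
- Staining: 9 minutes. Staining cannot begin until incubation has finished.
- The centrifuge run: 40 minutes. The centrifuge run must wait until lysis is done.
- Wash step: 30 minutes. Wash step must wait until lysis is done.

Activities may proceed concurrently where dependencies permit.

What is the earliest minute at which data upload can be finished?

141

Lysis cannot begin until its own release at minute 10. It runs from minute 10 to 10 + 35 = minute 45.
After lysis (finishes minute 45), wash step can start at minute 45 and finishes at minute 75.
Incubation cannot begin until lysis (finishes minute 45). It runs from minute 45 to 45 + 56 = minute 101.
For data upload: wash step (finishes minute 75); incubation (finishes minute 101). Taking the maximum gives a start of minute 101, and it finishes at 101 + 40 = minute 141.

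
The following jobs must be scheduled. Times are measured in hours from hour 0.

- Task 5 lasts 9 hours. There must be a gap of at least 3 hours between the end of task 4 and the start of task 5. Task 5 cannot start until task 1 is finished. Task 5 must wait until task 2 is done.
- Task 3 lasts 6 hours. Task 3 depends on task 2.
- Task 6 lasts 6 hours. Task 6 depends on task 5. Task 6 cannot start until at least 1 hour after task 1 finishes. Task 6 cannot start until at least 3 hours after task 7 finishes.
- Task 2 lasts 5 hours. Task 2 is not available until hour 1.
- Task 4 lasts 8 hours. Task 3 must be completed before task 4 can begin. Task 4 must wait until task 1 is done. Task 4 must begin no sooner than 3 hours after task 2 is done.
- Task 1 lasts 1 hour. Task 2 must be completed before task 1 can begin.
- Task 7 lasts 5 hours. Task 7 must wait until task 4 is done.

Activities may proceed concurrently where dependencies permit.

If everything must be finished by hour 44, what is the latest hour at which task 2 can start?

7

To finish by hour 44, task 6 (duration 6) must start no later than hour 38.
Task 5 has to be done before task 6 (must start by hour 38). That means finishing by hour 38, i.e. starting by 38 − 9 = hour 29.
Task 7 has to be done before task 6 (must start by hour 38, minus 3-hour gap → hour 35). That means finishing by hour 35, i.e. starting by 35 − 5 = hour 30.
Task 4 feeds task 5 (must start by hour 29, minus 3-hour gap → hour 26); task 7 (must start by hour 30). Taking the minimum, task 4 must finish by hour 26 and start by 26 − 8 = hour 18.
Task 1 feeds task 4 (must start by hour 18); task 5 (must start by hour 29); task 6 (must start by hour 38, minus 1-hour gap → hour 37). Taking the minimum, task 1 must finish by hour 18 and start by 18 − 1 = hour 17.
Task 3 has to be done before task 4 (must start by hour 18). That means finishing by hour 18, i.e. starting by 18 − 6 = hour 12.
Task 2 must finish in time for task 1 (must start by hour 17); task 3 (must start by hour 12); task 4 (must start by hour 18, minus 3-hour gap → hour 15); task 5 (must start by hour 29). The tightest is hour 12, so task 2 must start by 12 − 5 = hour 7.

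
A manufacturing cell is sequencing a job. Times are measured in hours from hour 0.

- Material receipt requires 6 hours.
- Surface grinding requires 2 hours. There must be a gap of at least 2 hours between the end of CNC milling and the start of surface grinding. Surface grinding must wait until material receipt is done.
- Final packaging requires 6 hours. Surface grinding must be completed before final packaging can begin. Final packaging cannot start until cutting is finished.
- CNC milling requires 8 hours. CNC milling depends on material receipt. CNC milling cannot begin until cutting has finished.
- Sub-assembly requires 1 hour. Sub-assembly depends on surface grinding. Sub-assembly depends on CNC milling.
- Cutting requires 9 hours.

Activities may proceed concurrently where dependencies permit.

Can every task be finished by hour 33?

Yes

Nothing blocks cutting, so it runs from hour 0 to hour 9.
Nothing blocks material receipt, so it runs from hour 0 to hour 6.
CNC milling has to wait for material receipt (finishes hour 6); cutting (finishes hour 9). The latest of these is hour 9, so CNC milling runs hour 9 to 9 + 8 = hour 17.
Surface grinding has to wait for CNC milling (finishes hour 17, plus 2-hour gap → hour 19); material receipt (finishes hour 6). The latest of these is hour 19, so surface grinding runs hour 19 to 19 + 2 = hour 21.
For final packaging: surface grinding (finishes hour 21); cutting (finishes hour 9). Taking the maximum gives a start of hour 21, and it finishes at 21 + 6 = hour 27.
Sub-assembly cannot start until surface grinding (finishes hour 21); CNC milling (finishes hour 17). The controlling bound is hour 21, so sub-assembly finishes at 21 + 1 = hour 22.
Every task is finished by hour 27, which is no later than the deadline of 33, so the schedule is feasible.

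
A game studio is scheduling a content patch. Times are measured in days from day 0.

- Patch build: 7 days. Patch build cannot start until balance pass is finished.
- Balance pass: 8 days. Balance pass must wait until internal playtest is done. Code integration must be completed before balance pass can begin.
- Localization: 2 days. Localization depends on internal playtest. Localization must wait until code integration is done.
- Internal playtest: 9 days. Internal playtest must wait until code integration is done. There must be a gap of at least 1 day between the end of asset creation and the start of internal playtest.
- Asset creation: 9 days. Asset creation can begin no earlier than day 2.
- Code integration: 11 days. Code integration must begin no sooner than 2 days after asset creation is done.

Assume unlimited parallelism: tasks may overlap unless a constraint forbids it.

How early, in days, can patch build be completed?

48

After its own release at day 2, asset creation can start at day 2 and finishes at day 11.
After asset creation (finishes day 11, plus 2-day gap → day 13), code integration can start at day 13 and finishes at day 24.
Internal playtest cannot start until code integration (finishes day 24); asset creation (finishes day 11, plus 1-day gap → day 12). The controlling bound is day 24, so internal playtest finishes at 24 + 9 = day 33.
Balance pass needs all of internal playtest (finishes day 33); code integration (finishes day 24). That puts its earliest start at day 33; it finishes at 33 + 8 = day 41.
After balance pass (finishes day 41), patch build can start at day 41 and finishes at day 48.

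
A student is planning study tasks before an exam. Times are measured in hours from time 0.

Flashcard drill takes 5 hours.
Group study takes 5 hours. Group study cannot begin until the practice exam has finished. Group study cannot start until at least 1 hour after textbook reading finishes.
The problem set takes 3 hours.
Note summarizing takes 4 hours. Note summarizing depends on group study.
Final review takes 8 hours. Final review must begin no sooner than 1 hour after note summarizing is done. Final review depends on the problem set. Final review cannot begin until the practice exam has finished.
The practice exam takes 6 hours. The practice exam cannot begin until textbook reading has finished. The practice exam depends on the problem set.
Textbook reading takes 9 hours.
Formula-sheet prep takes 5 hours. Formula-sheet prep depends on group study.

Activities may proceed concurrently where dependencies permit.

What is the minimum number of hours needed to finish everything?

Flashcard drill can start immediately at hour 0; it finishes at hour 5.
The problem set has no prerequisites, so it starts at hour 0 and finishes at hour 3.
Textbook reading has no prerequisites, so it starts at hour 0 and finishes at hour 9.
The practice exam needs all of textbook reading (finishes hour 9); the problem set (finishes hour 3). That puts its earliest start at hour 9; it finishes at 9 + 6 = hour 15.
Group study has to wait for the practice exam (finishes hour 15); textbook reading (finishes hour 9, plus 1-hour gap → hour 10). The latest of these is hour 15, so group study runs hour 15 to 15 + 5 = hour 20.
After group study (finishes hour 20), formula-sheet prep can start at hour 20 and finishes at hour 25.
After group study (finishes hour 20), note summarizing can start at hour 20 and finishes at hour 24.
Final review needs all of note summarizing (finishes hour 24, plus 1-hour gap → hour 25); the problem set (finishes hour 3); the practice exam (finishes hour 15). That puts its earliest start at hour 25; it finishes at 25 + 8 = hour 33.
All tasks are finished once the last one completes. Finish times: Textbook reading at 9, The problem set at 3, Flashcard drill at 5, The practice exam at 15, Group study at 20, Note summarizing at 24, Formula-sheet prep at 25, Final review at 33. The latest is hour 33.

33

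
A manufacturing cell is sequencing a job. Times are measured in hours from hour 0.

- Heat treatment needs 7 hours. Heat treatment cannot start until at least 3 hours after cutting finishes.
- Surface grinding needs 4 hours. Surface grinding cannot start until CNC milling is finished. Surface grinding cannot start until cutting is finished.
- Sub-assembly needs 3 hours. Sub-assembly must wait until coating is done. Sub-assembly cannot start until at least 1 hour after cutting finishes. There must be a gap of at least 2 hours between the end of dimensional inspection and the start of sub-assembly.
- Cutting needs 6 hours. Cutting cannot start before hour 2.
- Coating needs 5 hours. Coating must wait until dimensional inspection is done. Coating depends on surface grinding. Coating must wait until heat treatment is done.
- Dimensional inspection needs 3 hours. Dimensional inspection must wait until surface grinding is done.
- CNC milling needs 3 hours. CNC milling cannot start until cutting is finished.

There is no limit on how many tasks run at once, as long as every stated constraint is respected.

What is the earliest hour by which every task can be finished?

26

Cutting cannot begin until its own release at hour 2. It runs from hour 2 to 2 + 6 = hour 8.
Heat treatment cannot begin until cutting (finishes hour 8, plus 3-hour gap → hour 11). It runs from hour 11 to 11 + 7 = hour 18.
CNC milling waits on cutting (finishes hour 8), so it starts at hour 8 and finishes at 8 + 3 = hour 11.
Surface grinding has to wait for CNC milling (finishes hour 11); cutting (finishes hour 8). The latest of these is hour 11, so surface grinding runs hour 11 to 11 + 4 = hour 15.
After surface grinding (finishes hour 15), dimensional inspection can start at hour 15 and finishes at hour 18.
Coating cannot start until dimensional inspection (finishes hour 18); surface grinding (finishes hour 15); heat treatment (finishes hour 18). The controlling bound is hour 18, so coating finishes at 18 + 5 = hour 23.
For sub-assembly: coating (finishes hour 23); cutting (finishes hour 8, plus 1-hour gap → hour 9); dimensional inspection (finishes hour 18, plus 2-hour gap → hour 20). Taking the maximum gives a start of hour 23, and it finishes at 23 + 3 = hour 26.
All tasks are finished once the last one completes. Finish times: Cutting at 8, CNC milling at 11, Heat treatment at 18, Surface grinding at 15, Dimensional inspection at 18, Coating at 23, Sub-assembly at 26. The latest is hour 26.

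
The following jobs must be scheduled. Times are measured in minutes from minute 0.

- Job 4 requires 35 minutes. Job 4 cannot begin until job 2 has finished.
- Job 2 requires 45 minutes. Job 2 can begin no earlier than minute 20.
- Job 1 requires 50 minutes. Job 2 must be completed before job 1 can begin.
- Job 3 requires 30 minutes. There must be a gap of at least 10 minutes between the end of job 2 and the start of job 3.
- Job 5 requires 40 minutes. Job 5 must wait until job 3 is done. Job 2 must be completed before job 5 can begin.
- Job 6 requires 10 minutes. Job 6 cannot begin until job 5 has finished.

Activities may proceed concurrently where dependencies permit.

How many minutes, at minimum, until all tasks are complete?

Job 2 waits on its own release at minute 20, so it starts at minute 20 and finishes at 20 + 45 = minute 65.
Job 4 cannot begin until job 2 (finishes minute 65). It runs from minute 65 to 65 + 35 = minute 100.
Job 3 waits on job 2 (finishes minute 65, plus 10-minute gap → minute 75), so it starts at minute 75 and finishes at 75 + 30 = minute 105.
Job 5 cannot start until job 3 (finishes minute 105); job 2 (finishes minute 65). The controlling bound is minute 105, so job 5 finishes at 105 + 40 = minute 145.
After job 5 (finishes minute 145), job 6 can start at minute 145 and finishes at minute 155.
After job 2 (finishes minute 65), job 1 can start at minute 65 and finishes at minute 115.
All tasks are finished once the last one completes. Finish times: Job 1 at 115, Job 2 at 65, Job 3 at 105, Job 4 at 100, Job 5 at 145, Job 6 at 155. The latest is minute 155.

155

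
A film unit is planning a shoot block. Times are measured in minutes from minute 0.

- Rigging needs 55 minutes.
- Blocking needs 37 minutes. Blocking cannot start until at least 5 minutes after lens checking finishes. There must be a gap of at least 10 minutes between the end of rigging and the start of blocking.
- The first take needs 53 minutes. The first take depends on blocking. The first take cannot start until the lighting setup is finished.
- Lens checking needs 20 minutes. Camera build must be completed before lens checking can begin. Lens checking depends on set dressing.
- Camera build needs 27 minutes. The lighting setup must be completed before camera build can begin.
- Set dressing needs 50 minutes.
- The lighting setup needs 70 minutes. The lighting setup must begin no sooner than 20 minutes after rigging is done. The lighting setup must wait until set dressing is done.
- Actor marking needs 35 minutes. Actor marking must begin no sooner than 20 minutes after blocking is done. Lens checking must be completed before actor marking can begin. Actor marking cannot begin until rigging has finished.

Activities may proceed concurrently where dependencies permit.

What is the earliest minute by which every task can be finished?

Nothing blocks set dressing, so it runs from minute 0 to minute 50.
Rigging can start immediately at minute 0; it finishes at minute 55.
The lighting setup cannot start until rigging (finishes minute 55, plus 20-minute gap → minute 75); set dressing (finishes minute 50). The controlling bound is minute 75, so the lighting setup finishes at 75 + 70 = minute 145.
Camera build cannot begin until the lighting setup (finishes minute 145). It runs from minute 145 to 145 + 27 = minute 172.
For lens checking: camera build (finishes minute 172); set dressing (finishes minute 50). Taking the maximum gives a start of minute 172, and it finishes at 172 + 20 = minute 192.
Blocking cannot start until lens checking (finishes minute 192, plus 5-minute gap → minute 197); rigging (finishes minute 55, plus 10-minute gap → minute 65). The controlling bound is minute 197, so blocking finishes at 197 + 37 = minute 234.
The first take needs all of blocking (finishes minute 234); the lighting setup (finishes minute 145). That puts its earliest start at minute 234; it finishes at 234 + 53 = minute 287.
For actor marking: blocking (finishes minute 234, plus 20-minute gap → minute 254); lens checking (finishes minute 192); rigging (finishes minute 55). Taking the maximum gives a start of minute 254, and it finishes at 254 + 35 = minute 289.
All tasks are finished once the last one completes. Finish times: Rigging at 55, Set dressing at 50, The lighting setup at 145, Camera build at 172, Lens checking at 192, Blocking at 234, Actor marking at 289, The first take at 287. The latest is minute 289.

289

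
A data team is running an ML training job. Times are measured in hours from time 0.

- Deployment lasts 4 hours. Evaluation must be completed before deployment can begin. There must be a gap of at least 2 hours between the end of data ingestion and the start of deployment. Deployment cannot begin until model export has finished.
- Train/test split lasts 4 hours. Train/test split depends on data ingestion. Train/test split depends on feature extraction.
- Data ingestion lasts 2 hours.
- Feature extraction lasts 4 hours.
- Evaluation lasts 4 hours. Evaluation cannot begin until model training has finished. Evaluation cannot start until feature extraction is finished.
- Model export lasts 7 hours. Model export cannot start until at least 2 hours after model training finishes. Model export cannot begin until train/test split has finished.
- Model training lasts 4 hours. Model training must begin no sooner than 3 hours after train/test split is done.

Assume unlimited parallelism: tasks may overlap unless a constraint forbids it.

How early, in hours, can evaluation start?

15

Feature extraction has no prerequisites, so it starts at hour 0 and finishes at hour 4.
Data ingestion can start immediately at hour 0; it finishes at hour 2.
Train/test split needs all of data ingestion (finishes hour 2); feature extraction (finishes hour 4). That puts its earliest start at hour 4; it finishes at 4 + 4 = hour 8.
Model training waits on train/test split (finishes hour 8, plus 3-hour gap → hour 11), so it starts at hour 11 and finishes at 11 + 4 = hour 15.
Evaluation waits on model training (finishes hour 15); feature extraction (finishes hour 4). The latest of these is hour 15, which is the earliest evaluation can start.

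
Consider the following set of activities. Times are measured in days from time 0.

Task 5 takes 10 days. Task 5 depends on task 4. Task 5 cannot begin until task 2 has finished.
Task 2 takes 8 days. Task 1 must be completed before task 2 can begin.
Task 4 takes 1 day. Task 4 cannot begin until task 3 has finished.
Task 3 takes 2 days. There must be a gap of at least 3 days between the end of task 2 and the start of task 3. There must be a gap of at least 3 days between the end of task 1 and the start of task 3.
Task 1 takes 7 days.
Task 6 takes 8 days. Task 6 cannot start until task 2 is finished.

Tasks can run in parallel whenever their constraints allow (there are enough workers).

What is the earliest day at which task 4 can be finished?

Nothing blocks task 1, so it runs from day 0 to day 7.
Task 2 waits on task 1 (finishes day 7), so it starts at day 7 and finishes at 7 + 8 = day 15.
For task 3: task 2 (finishes day 15, plus 3-day gap → day 18); task 1 (finishes day 7, plus 3-day gap → day 10). Taking the maximum gives a start of day 18, and it finishes at 18 + 2 = day 20.
Task 4 cannot begin until task 3 (finishes day 20). It runs from day 20 to 20 + 1 = day 21.

21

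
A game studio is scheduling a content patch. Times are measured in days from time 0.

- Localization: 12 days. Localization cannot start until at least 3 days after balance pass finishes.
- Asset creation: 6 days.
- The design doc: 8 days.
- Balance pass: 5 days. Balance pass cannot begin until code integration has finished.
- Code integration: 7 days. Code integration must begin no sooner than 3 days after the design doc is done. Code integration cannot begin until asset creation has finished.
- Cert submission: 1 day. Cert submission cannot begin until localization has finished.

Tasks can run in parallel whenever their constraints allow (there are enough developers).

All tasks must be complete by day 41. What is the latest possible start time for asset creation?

Cert submission has no dependents, so it just needs to finish by day 41. Starting by 41 − 1 = day 40 achieves that.
Localization must finish before cert submission (must start by day 40). With a 12-day duration, localization must start by 40 − 12 = day 28.
Since localization (must start by day 28, minus 3-day gap → day 25) depends on it, balance pass must finish by day 25. Backing off its 5-day duration gives a latest start of day 20.
Code integration feeds into balance pass (must start by day 20); so code integration must finish by day 20 and therefore start by day 13.
Since code integration (must start by day 13) depends on it, asset creation must finish by day 13. Backing off its 6-day duration gives a latest start of day 7.

7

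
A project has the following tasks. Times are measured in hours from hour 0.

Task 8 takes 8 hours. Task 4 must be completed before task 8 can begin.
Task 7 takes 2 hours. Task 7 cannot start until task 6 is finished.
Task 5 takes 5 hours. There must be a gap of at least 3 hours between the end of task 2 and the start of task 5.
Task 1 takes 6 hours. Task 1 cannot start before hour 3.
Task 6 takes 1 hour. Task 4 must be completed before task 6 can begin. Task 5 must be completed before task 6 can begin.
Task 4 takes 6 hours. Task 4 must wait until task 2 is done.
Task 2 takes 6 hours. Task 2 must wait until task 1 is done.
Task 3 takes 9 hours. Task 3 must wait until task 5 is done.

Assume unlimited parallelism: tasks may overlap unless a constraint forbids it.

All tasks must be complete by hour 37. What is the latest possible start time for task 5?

23

Nothing follows task 7; the deadline of hour 37 is its only limit. It must start by 37 − 2 = hour 35.
Task 6 feeds into task 7 (must start by hour 35); so task 6 must finish by hour 35 and therefore start by hour 34.
Task 3 must finish by hour 37; it takes 9 hours, so it must start by 37 − 9 = hour 28.
Task 5 must finish in time for task 3 (must start by hour 28); task 6 (must start by hour 34). The tightest is hour 28, so task 5 must start by 28 − 5 = hour 23.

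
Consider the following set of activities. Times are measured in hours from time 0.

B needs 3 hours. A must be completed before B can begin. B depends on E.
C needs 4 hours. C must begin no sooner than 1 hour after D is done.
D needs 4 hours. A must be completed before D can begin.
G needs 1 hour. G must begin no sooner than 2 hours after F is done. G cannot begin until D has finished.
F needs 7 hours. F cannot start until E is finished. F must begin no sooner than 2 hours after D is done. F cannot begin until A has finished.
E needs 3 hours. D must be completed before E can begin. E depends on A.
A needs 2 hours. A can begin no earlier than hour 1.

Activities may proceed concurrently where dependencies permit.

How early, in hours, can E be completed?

10

A cannot begin until its own release at hour 1. It runs from hour 1 to 1 + 2 = hour 3.
D cannot begin until A (finishes hour 3). It runs from hour 3 to 3 + 4 = hour 7.
For E: D (finishes hour 7); A (finishes hour 3). Taking the maximum gives a start of hour 7, and it finishes at 7 + 3 = hour 10.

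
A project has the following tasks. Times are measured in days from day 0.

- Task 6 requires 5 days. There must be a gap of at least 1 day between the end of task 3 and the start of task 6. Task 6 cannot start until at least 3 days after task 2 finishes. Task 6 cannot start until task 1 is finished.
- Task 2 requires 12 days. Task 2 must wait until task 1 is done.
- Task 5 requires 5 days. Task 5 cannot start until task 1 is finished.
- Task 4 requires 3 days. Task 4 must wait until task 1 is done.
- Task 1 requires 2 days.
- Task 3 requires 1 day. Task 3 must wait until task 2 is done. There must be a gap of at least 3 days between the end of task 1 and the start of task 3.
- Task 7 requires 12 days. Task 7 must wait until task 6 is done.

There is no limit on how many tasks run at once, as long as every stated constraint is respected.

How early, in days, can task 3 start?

Nothing blocks task 1, so it runs from day 0 to day 2.
After task 1 (finishes day 2), task 2 can start at day 2 and finishes at day 14.
Task 3 waits on task 2 (finishes day 14); task 1 (finishes day 2, plus 3-day gap → day 5). The latest of these is day 14, which is the earliest task 3 can start.

14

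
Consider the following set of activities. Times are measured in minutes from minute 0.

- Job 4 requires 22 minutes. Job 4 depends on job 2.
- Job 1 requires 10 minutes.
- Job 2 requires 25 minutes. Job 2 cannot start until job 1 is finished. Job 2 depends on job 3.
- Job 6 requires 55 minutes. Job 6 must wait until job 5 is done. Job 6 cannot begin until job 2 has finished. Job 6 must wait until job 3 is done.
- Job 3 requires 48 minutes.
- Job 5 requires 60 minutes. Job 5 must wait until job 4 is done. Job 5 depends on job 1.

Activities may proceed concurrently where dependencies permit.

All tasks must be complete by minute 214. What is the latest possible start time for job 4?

To finish by minute 214, job 6 (duration 55) must start no later than minute 159.
Job 5 feeds into job 6 (must start by minute 159); so job 5 must finish by minute 159 and therefore start by minute 99.
Since job 5 (must start by minute 99) depends on it, job 4 must finish by minute 99. Backing off its 22-minute duration gives a latest start of minute 77.

77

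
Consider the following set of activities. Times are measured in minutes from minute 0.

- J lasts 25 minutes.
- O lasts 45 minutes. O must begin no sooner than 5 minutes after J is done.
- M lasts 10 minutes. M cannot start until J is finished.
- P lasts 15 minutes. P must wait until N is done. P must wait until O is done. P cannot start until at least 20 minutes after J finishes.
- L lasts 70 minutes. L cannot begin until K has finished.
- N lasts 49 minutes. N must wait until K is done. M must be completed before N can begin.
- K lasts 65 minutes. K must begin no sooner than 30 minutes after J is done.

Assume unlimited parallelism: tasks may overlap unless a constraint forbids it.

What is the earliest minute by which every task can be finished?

190

Nothing blocks J, so it runs from minute 0 to minute 25.
O waits on J (finishes minute 25, plus 5-minute gap → minute 30), so it starts at minute 30 and finishes at 30 + 45 = minute 75.
After J (finishes minute 25), M can start at minute 25 and finishes at minute 35.
K cannot begin until J (finishes minute 25, plus 30-minute gap → minute 55). It runs from minute 55 to 55 + 65 = minute 120.
For N: K (finishes minute 120); M (finishes minute 35). Taking the maximum gives a start of minute 120, and it finishes at 120 + 49 = minute 169.
For P: N (finishes minute 169); O (finishes minute 75); J (finishes minute 25, plus 20-minute gap → minute 45). Taking the maximum gives a start of minute 169, and it finishes at 169 + 15 = minute 184.
After K (finishes minute 120), L can start at minute 120 and finishes at minute 190.
All tasks are finished once the last one completes. Finish times: J at 25, K at 120, L at 190, M at 35, N at 169, O at 75, P at 184. The latest is minute 190.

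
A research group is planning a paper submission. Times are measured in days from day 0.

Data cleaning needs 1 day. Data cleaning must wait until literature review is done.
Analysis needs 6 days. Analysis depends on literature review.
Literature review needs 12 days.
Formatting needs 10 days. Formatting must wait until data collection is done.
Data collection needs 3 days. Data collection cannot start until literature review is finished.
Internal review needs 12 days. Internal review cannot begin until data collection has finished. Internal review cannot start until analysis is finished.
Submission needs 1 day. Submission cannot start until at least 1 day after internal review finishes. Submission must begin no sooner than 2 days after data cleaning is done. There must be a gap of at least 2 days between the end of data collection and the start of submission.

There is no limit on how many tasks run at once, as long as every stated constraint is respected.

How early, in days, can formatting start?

Literature review has no prerequisites, so it starts at day 0 and finishes at day 12.
After literature review (finishes day 12), data collection can start at day 12 and finishes at day 15.
Formatting waits on data collection (finishes day 15), so the earliest it can start is day 15.

15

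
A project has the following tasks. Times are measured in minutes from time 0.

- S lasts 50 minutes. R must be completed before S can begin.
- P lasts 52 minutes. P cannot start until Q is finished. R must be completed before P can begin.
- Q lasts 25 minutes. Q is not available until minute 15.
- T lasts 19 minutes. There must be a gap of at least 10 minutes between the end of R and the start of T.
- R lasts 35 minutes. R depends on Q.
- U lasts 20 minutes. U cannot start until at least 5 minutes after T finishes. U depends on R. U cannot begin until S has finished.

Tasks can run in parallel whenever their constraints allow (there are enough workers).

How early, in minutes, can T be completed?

104

Q waits on its own release at minute 15, so it starts at minute 15 and finishes at 15 + 25 = minute 40.
After Q (finishes minute 40), R can start at minute 40 and finishes at minute 75.
After R (finishes minute 75, plus 10-minute gap → minute 85), T can start at minute 85 and finishes at minute 104.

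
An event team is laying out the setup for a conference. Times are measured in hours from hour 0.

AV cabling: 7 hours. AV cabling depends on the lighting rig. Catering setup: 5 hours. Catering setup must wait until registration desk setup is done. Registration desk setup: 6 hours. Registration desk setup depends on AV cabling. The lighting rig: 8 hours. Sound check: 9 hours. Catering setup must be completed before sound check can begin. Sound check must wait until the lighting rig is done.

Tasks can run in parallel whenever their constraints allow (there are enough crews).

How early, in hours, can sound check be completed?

The lighting rig has no prerequisites, so it starts at hour 0 and finishes at hour 8.
AV cabling waits on the lighting rig (finishes hour 8), so it starts at hour 8 and finishes at 8 + 7 = hour 15.
Registration desk setup cannot begin until AV cabling (finishes hour 15). It runs from hour 15 to 15 + 6 = hour 21.
Catering setup waits on registration desk setup (finishes hour 21), so it starts at hour 21 and finishes at 21 + 5 = hour 26.
For sound check: catering setup (finishes hour 26); the lighting rig (finishes hour 8). Taking the maximum gives a start of hour 26, and it finishes at 26 + 9 = hour 35.

35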